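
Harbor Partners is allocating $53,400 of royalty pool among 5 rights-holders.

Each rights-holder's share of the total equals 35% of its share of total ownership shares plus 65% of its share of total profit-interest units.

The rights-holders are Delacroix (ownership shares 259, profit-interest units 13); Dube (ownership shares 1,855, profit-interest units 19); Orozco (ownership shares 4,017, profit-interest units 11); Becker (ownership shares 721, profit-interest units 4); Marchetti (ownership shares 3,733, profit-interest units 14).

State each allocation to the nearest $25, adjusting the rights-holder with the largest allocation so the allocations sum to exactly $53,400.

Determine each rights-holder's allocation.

Delacroix: $7,850; Dube: $14,075; Orozco: $13,350; Becker: $3,550; Marchetti: $14,575

Ownership shares total 10,585; profit-interest units total 61.
Combined weights (35% ownership shares + 65% profit-interest units): Delacroix 0.1471; Dube 0.2638; Orozco 0.2500; Becker 0.0665; Marchetti 0.2726.
Raw shares: Delacroix 7,854.53; Dube 14,086.70; Orozco 13,352.02; Becker 3,549.14; Marchetti 14,557.61.
After rounding ($25): Delacroix $7,850; Dube $14,075; Orozco $13,350; Becker $3,550; Marchetti $14,550. Sum = $53,375.
Difference $53,400 − $53,375 = +$25 applied to largest allocation (Marchetti): Marchetti becomes $14,575.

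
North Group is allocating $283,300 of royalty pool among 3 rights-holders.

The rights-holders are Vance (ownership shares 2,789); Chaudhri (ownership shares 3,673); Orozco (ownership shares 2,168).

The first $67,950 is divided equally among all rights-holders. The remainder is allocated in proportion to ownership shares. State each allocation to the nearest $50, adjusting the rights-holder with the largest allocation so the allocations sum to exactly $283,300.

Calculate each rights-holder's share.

Vance: $92,250; Chaudhri: $114,300; Orozco: $76,750

First tranche $67,950 split equally: $22,650 each.
Remainder $215,350 by ownership shares (total 8,630): Vance 69,595.73 → $69,600; Chaudhri 91,654.76 → $91,650; Orozco 54,099.51 → $54,100.
Totals: Vance $22,650 + $69,600 = $92,250; Chaudhri $22,650 + $91,650 = $114,300; Orozco $22,650 + $54,100 = $76,750.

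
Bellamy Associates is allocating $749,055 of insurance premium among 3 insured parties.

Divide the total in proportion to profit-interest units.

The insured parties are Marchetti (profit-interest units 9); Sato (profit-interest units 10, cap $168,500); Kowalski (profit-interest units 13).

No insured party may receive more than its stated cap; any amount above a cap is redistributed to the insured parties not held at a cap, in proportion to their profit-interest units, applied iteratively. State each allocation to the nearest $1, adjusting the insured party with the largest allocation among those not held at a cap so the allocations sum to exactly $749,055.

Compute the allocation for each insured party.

Marchetti: $237,500 | Sato: $168,500 | Kowalski: $343,055

Profit-interest units total: 32.
Unconstrained shares: Marchetti 210,671.72; Sato 234,079.69; Kowalski 304,303.59.
Capped: Sato ($168,500); residual $580,555 reallocated over remaining profit-interest units 22.
Remaining shares: Marchetti 237,499.77 → $237,500; Kowalski 343,055.23 → $343,055.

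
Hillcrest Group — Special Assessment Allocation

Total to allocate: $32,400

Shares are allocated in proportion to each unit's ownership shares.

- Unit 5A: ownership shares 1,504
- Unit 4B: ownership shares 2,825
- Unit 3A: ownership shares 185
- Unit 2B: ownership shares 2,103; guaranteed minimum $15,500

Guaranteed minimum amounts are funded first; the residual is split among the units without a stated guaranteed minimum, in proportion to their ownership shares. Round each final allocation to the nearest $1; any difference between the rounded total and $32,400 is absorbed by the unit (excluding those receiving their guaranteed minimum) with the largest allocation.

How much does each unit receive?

Minimums first: Unit 2B $15,500. Remaining pool $16,900.
Remaining pool split over remaining ownership shares 4,514: Unit 5A 5,630.84 → $5,631; Unit 4B 10,576.54 → $10,577; Unit 3A 692.62 → $693.
Rounding difference −$1 applied to Unit 4B → $10,576.

Unit 5A: $5,631 | Unit 4B: $10,576 | Unit 3A: $693 | Unit 2B: $15,500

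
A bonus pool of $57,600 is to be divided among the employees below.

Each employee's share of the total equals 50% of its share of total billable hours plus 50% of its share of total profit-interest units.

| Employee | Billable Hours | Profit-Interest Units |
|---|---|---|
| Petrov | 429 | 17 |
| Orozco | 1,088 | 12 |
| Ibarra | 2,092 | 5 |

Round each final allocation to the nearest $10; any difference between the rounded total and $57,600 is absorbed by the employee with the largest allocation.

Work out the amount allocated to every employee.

Petrov: $17,820 · Orozco: $18,850 · Ibarra: $20,930

Totals — billable hours 3,609, profit-interest units 34.
Combined weights (50% billable hours + 50% profit-interest units): Petrov 0.3094; Orozco 0.3272; Ibarra 0.3634.
Unrounded shares: Petrov 17,823.44; Orozco 18,847.00; Ibarra 20,929.56.
After rounding ($10): Petrov $17,820; Orozco $18,850; Ibarra $20,930. Sum = $57,600.
Sum already equals the total — no adjustment.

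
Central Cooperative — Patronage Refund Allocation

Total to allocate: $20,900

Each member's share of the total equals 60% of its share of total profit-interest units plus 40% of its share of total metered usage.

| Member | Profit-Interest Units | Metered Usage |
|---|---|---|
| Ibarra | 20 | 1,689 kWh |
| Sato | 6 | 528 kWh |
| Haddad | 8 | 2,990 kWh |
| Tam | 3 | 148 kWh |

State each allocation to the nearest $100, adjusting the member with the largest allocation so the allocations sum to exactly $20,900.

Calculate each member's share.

Profit-interest units total 37; metered usage total 5,355.
Composite weights (60% profit-interest units + 40% metered usage): Ibarra 0.4505; Sato 0.1367; Haddad 0.3531; Tam 0.0597.
Unrounded shares: Ibarra 9,415.17; Sato 2,857.80; Haddad 7,379.21; Tam 1,247.81.
After rounding ($100): Ibarra $9,400; Sato $2,900; Haddad $7,400; Tam $1,200. Sum = $20,900.
Rounded total matches; no reconciliation needed.

Ibarra: $9,400 | Sato: $2,900 | Haddad: $7,400 | Tam: $1,200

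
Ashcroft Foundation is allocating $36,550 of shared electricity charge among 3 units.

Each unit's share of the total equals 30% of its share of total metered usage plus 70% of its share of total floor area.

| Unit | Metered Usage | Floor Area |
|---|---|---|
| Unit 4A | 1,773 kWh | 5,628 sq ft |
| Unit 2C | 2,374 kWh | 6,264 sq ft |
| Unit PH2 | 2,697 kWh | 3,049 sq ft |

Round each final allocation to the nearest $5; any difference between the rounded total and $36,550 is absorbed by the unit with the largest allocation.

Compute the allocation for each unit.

Metered usage total 6,844; floor area total 14,941.
Composite weights (30% metered usage + 70% floor area): Unit 4A 0.3414; Unit 2C 0.3975; Unit PH2 0.2611.
Pro-rata amounts: Unit 4A 12,477.98; Unit 2C 14,529.95; Unit PH2 9,542.07.
After rounding ($5): Unit 4A $12,480; Unit 2C $14,530; Unit PH2 $9,540. Sum = $36,550.
Sum already equals the total — no adjustment.

Unit 4A: $12,480 | Unit 2C: $14,530 | Unit PH2: $9,540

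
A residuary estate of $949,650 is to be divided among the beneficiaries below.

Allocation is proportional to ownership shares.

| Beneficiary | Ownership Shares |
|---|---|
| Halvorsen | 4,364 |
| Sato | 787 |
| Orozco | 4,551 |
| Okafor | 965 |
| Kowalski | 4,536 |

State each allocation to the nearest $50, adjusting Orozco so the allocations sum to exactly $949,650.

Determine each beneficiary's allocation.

Ownership shares total: 15,203.
Proportional shares: Halvorsen 4,364/15,203 × $949,650 = 272,595.71; Sato 787/15,203 × $949,650 = 49,159.68; Orozco 4,551/15,203 × $949,650 = 284,276.60; Okafor 965/15,203 × $949,650 = 60,278.38; Kowalski 4,536/15,203 × $949,650 = 283,339.63.
After rounding ($50): Halvorsen $272,600; Sato $49,150; Orozco $284,300; Okafor $60,300; Kowalski $283,350. Sum = $949,700.
Difference $949,650 − $949,700 = −$50 applied to Orozco: Orozco becomes $284,250.

Halvorsen: $272,600 · Sato: $49,150 · Orozco: $284,250 · Okafor: $60,300 · Kowalski: $283,350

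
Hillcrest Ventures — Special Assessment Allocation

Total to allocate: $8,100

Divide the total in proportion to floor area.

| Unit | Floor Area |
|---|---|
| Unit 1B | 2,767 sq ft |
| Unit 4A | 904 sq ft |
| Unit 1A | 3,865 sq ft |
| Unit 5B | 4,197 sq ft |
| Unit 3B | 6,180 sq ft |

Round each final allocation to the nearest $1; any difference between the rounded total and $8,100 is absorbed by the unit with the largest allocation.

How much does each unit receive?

Sum of floor area: 17,913.
Pro-rata amounts: Unit 1B 2,767/17,913 × $8,100 = 1,251.20; Unit 4A 904/17,913 × $8,100 = 408.78; Unit 1A 3,865/17,913 × $8,100 = 1,747.70; Unit 5B 4,197/17,913 × $8,100 = 1,897.82; Unit 3B 6,180/17,913 × $8,100 = 2,794.51.
After rounding ($1): Unit 1B $1,251; Unit 4A $409; Unit 1A $1,748; Unit 5B $1,898; Unit 3B $2,795. Sum = $8,101.
Difference $8,100 − $8,101 = −$1 applied to largest allocation (Unit 3B): Unit 3B becomes $2,794.

Unit 1B: $1,251; Unit 4A: $409; Unit 1A: $1,748; Unit 5B: $1,898; Unit 3B: $2,794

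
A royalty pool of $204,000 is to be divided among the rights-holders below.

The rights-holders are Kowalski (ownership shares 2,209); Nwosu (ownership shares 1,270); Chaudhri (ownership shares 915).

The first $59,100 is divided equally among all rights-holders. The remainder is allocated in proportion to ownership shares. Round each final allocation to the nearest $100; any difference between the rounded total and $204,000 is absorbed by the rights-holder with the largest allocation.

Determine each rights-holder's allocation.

Kowalski: $92,500 | Nwosu: $61,600 | Chaudhri: $49,900

$59,100 shared equally gives $19,700 per rights-holder.
Remainder $144,900 by ownership shares (total 4,394): Kowalski 72,845.72 → $72,800; Nwosu 41,880.52 → $41,900; Chaudhri 30,173.76 → $30,200.
Totals: Kowalski $19,700 + $72,800 = $92,500; Nwosu $19,700 + $41,900 = $61,600; Chaudhri $19,700 + $30,200 = $49,900.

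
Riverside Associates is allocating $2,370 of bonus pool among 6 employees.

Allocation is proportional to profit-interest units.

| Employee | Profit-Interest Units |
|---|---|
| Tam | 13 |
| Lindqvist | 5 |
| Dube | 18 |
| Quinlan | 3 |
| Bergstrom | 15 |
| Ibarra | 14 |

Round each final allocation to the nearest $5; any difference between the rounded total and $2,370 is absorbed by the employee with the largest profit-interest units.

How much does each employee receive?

Tam: $455; Lindqvist: $175; Dube: $620; Quinlan: $105; Bergstrom: $525; Ibarra: $490

Total profit-interest units = 13 + 5 + 18 + 3 + 15 + 14 = 68.
Unrounded shares: Tam 453.09; Lindqvist 174.26; Dube 627.35; Quinlan 104.56; Bergstrom 522.79; Ibarra 487.94.
At nearest $5: Tam $455; Lindqvist $175; Dube $625; Quinlan $105; Bergstrom $525; Ibarra $490. Sum = $2,375.
Difference $2,370 − $2,375 = −$5 applied to largest profit-interest units (Dube): Dube becomes $620.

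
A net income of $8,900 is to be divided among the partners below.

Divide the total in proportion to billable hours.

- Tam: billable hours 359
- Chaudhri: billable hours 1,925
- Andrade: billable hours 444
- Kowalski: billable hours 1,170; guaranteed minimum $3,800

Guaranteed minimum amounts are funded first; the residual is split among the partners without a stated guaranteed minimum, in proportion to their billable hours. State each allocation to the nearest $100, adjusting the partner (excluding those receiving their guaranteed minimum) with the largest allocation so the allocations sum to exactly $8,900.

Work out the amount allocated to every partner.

Tam: $700 · Chaudhri: $3,600 · Andrade: $800 · Kowalski: $3,800

Fund the minimums — Kowalski $3,800. Balance $5,100.
Balance split over remaining billable hours 2,728: Tam 671.15 → $700; Chaudhri 3,598.79 → $3,600; Andrade 830.06 → $800.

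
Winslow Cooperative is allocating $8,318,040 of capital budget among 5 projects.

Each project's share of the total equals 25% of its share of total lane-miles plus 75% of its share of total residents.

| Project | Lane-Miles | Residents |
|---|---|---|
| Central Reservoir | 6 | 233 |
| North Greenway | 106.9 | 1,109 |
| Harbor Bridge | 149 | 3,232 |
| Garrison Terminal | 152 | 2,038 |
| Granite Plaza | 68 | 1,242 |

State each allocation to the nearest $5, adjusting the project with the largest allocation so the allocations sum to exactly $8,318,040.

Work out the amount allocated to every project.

Central Reservoir: $210,965; North Greenway: $1,342,190; Harbor Bridge: $3,210,190; Garrison Terminal: $2,274,725; Granite Plaza: $1,279,970

Totals — lane-miles 481.9, residents 7,854.
Combined weights (25% lane-miles + 75% residents): Central Reservoir 0.0254; North Greenway 0.1614; Harbor Bridge 0.3859; Garrison Terminal 0.2735; Granite Plaza 0.1539.
Raw shares: Central Reservoir 210,966.19; North Greenway 1,342,190.74; Harbor Bridge 3,210,187.32; Garrison Terminal 2,274,723.95; Granite Plaza 1,279,971.80.
After rounding ($5): Central Reservoir $210,965; North Greenway $1,342,190; Harbor Bridge $3,210,185; Garrison Terminal $2,274,725; Granite Plaza $1,279,970. Sum = $8,318,035.
Difference $8,318,040 − $8,318,035 = +$5 applied to largest allocation (Harbor Bridge): Harbor Bridge becomes $3,210,190.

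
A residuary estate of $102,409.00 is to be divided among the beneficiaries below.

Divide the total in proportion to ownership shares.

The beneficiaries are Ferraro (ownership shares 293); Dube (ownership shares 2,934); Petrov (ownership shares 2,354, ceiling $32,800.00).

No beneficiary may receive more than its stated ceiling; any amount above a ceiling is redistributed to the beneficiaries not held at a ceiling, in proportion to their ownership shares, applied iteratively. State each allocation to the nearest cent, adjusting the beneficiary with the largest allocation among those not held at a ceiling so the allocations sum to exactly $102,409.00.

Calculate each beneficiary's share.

Total ownership shares = 5,581.
Proportional shares (ignoring caps): Ferraro 5,376.4266; Dube 53,837.6646; Petrov 43,194.9088.
Cap binds for Petrov ($32,800.00); balance $69,609.00 reallocated over remaining ownership shares 3,227.
Shares after redistribution: Ferraro 6,320.2470 → $6,320.25; Dube 63,288.7530 → $63,288.75.

Ferraro: $6,320.25 · Dube: $63,288.75 · Petrov: $32,800.00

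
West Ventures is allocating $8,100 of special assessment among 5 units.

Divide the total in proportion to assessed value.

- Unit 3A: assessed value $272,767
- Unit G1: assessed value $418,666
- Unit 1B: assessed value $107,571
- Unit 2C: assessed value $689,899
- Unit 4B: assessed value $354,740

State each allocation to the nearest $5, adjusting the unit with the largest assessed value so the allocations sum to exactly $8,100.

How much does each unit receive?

Combined assessed value = 272,767 + 418,666 + 107,571 + 689,899 + 354,740 = 1,843,643.
Proportional shares: Unit 3A 1,198.40; Unit G1 1,839.40; Unit 1B 472.61; Unit 2C 3,031.05; Unit 4B 1,558.54.
Rounded to nearest $5: Unit 3A $1,200; Unit G1 $1,840; Unit 1B $475; Unit 2C $3,030; Unit 4B $1,560. Sum = $8,105.
Difference $8,100 − $8,105 = −$5 applied to largest assessed value (Unit 2C): Unit 2C becomes $3,025.

Unit 3A: $1,200 | Unit G1: $1,840 | Unit 1B: $475 | Unit 2C: $3,025 | Unit 4B: $1,560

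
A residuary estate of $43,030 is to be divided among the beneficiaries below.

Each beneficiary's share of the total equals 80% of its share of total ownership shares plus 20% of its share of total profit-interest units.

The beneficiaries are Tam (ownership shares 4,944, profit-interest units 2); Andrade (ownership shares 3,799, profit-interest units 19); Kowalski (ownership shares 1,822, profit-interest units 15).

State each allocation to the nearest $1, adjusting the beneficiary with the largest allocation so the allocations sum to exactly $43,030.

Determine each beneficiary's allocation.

Ownership shares total 10,565; profit-interest units total 36.
Composite weights (80% ownership shares + 20% profit-interest units): Tam 0.3855; Andrade 0.3932; Kowalski 0.2213.
Unrounded shares: Tam 16,587.17; Andrade 16,920.36; Kowalski 9,522.47.
Rounded to nearest $1: Tam $16,587; Andrade $16,920; Kowalski $9,522. Sum = $43,029.
Difference $43,030 − $43,029 = +$1 applied to largest allocation (Andrade): Andrade becomes $16,921.

Tam: $16,587 · Andrade: $16,921 · Kowalski: $9,522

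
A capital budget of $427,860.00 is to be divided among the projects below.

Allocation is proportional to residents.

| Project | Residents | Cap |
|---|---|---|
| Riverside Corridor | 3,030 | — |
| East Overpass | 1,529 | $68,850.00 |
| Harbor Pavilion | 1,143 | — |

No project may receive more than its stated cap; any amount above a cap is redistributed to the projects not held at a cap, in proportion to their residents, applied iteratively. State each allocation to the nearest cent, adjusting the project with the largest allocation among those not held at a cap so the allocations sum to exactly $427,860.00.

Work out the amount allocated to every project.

Riverside Corridor: $260,675.84 | East Overpass: $68,850.00 | Harbor Pavilion: $98,334.16

Total residents = 5,702.
Unconstrained shares: Riverside Corridor 227,361.5924; East Overpass 114,731.3118; Harbor Pavilion 85,767.0958.
Cap binds for East Overpass ($68,850.00); balance $359,010.00 reallocated over remaining residents 4,173.
Shares after redistribution: Riverside Corridor 260,675.8447 → $260,675.84; Harbor Pavilion 98,334.1553 → $98,334.16.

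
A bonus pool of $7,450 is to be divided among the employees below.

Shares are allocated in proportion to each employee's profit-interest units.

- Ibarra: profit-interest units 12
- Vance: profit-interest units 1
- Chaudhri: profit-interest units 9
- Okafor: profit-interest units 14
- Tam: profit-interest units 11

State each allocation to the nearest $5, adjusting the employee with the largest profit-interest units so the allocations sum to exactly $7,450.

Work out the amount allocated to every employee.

Ibarra: $1,900; Vance: $160; Chaudhri: $1,425; Okafor: $2,220; Tam: $1,745

Profit-interest units total: 12 + 1 + 9 + 14 + 11 = 47.
Unrounded shares: Ibarra 1,902.13; Vance 158.51; Chaudhri 1,426.60; Okafor 2,219.15; Tam 1,743.62.
Rounded to nearest $5: Ibarra $1,900; Vance $160; Chaudhri $1,425; Okafor $2,220; Tam $1,745. Sum = $7,450.
Rounded total matches; no reconciliation needed.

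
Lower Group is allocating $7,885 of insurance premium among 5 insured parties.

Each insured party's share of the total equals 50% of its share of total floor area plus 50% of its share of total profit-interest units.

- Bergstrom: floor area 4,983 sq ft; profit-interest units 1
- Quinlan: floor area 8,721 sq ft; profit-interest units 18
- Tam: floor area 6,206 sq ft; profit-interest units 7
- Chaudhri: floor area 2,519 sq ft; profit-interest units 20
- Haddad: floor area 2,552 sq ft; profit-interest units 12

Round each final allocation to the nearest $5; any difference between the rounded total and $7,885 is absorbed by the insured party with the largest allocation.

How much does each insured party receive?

Floor area total 24,981; profit-interest units total 58.
Composite weights (50% floor area + 50% profit-interest units): Bergstrom 0.1084; Quinlan 0.3297; Tam 0.1846; Chaudhri 0.2228; Haddad 0.1545.
Raw shares: Bergstrom 854.39; Quinlan 2,599.88; Tam 1,455.25; Chaudhri 1,757.03; Haddad 1,218.45.
At nearest $5: Bergstrom $855; Quinlan $2,600; Tam $1,455; Chaudhri $1,755; Haddad $1,220. Sum = $7,885.
Rounded total matches; no reconciliation needed.

Bergstrom: $855 | Quinlan: $2,600 | Tam: $1,455 | Chaudhri: $1,755 | Haddad: $1,220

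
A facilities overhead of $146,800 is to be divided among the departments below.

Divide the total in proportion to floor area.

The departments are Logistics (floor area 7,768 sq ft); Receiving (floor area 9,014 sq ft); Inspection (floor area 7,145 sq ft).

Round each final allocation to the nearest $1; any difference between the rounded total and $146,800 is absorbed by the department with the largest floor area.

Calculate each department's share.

Logistics: $47,659 · Receiving: $55,304 · Inspection: $43,837

Total floor area = 7,768 + 9,014 + 7,145 = 23,927.
Proportional shares: Logistics 47,659.23; Receiving 55,303.85; Inspection 43,836.92.
Rounded to nearest $1: Logistics $47,659; Receiving $55,304; Inspection $43,837. Sum = $146,800.
Sum already equals the total — no adjustment.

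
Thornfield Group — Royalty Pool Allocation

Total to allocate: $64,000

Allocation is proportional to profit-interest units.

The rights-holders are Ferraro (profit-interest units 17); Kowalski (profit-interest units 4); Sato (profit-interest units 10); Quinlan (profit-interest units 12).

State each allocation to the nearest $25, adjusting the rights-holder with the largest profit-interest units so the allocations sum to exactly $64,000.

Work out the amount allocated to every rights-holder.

Sum of profit-interest units: 43.
Unrounded shares: Ferraro 17/43 × $64,000 = 25,302.33; Kowalski 4/43 × $64,000 = 5,953.49; Sato 10/43 × $64,000 = 14,883.72; Quinlan 12/43 × $64,000 = 17,860.47.
Rounded to nearest $25: Ferraro $25,300; Kowalski $5,950; Sato $14,875; Quinlan $17,850. Sum = $63,975.
Difference $64,000 − $63,975 = +$25 applied to largest profit-interest units (Ferraro): Ferraro becomes $25,325.

Ferraro: $25,325; Kowalski: $5,950; Sato: $14,875; Quinlan: $17,850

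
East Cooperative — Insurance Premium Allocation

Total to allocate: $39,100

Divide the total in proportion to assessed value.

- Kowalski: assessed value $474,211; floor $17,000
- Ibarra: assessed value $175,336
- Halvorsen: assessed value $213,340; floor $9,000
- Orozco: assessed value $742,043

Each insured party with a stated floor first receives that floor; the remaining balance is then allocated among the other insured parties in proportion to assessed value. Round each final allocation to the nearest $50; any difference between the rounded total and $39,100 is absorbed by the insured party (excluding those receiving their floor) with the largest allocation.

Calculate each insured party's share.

Guaranteed amounts: Kowalski $17,000; Halvorsen $9,000. Remaining pool $13,100.
Remaining pool split over remaining assessed value 917,379: Ibarra 2,503.77 → $2,500; Orozco 10,596.23 → $10,600.

Kowalski: $17,000; Ibarra: $2,500; Halvorsen: $9,000; Orozco: $10,600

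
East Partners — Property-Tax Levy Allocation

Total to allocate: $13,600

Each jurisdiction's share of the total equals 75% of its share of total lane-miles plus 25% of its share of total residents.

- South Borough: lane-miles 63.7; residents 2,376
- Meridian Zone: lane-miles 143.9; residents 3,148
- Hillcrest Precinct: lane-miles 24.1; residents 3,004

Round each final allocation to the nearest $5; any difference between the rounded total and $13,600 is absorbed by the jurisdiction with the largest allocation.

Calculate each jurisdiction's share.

Lane-miles total 231.7; residents total 8,528.
Combined weights (75% lane-miles + 25% residents): South Borough 0.2758; Meridian Zone 0.5581; Hillcrest Precinct 0.1661.
Proportional shares: South Borough 3,751.51; Meridian Zone 7,589.90; Hillcrest Precinct 2,258.60.
Rounded to nearest $5: South Borough $3,750; Meridian Zone $7,590; Hillcrest Precinct $2,260. Sum = $13,600.
Rounded total matches; no reconciliation needed.

South Borough: $3,750 · Meridian Zone: $7,590 · Hillcrest Precinct: $2,260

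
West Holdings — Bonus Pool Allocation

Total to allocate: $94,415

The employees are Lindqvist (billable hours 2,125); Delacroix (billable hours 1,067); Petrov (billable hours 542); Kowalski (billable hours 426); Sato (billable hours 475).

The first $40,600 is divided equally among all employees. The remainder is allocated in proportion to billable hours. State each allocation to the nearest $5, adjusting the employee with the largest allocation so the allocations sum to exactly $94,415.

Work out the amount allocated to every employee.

Lindqvist: $32,790 · Delacroix: $20,510 · Petrov: $14,415 · Kowalski: $13,065 · Sato: $13,635

Equal tier: $40,600 ÷ 5 = $8,120 apiece.
Remainder $53,815 by billable hours (total 4,635): Lindqvist 24,672.46 → $24,670; Delacroix 12,388.48 → $12,390; Petrov 6,292.93 → $6,295; Kowalski 4,946.10 → $4,945; Sato 5,515.02 → $5,515.
Totals: Lindqvist $8,120 + $24,670 = $32,790; Delacroix $8,120 + $12,390 = $20,510; Petrov $8,120 + $6,295 = $14,415; Kowalski $8,120 + $4,945 = $13,065; Sato $8,120 + $5,515 = $13,635.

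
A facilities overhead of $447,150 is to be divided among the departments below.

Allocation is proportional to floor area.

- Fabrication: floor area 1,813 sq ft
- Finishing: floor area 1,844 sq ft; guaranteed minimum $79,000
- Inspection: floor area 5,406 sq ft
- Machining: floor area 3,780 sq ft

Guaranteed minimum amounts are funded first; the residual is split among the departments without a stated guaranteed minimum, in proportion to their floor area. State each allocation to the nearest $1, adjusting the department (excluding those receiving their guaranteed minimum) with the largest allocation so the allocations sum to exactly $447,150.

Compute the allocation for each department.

Fabrication: $60,683 | Finishing: $79,000 | Inspection: $180,946 | Machining: $126,521

Fund the minimums — Finishing $79,000. Balance $368,150.
Balance split over remaining floor area 10,999: Fabrication 60,683.33 → $60,683; Inspection 180,945.44 → $180,945; Machining 126,521.23 → $126,521.
Rounding difference +$1 applied to Inspection → $180,946.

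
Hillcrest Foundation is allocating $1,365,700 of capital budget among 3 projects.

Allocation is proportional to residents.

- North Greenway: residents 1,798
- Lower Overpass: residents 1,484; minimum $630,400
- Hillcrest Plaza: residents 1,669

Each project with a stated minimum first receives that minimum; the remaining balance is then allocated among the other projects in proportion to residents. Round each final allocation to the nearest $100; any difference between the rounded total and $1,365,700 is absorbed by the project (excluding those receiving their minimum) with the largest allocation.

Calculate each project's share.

North Greenway: $381,300 · Lower Overpass: $630,400 · Hillcrest Plaza: $354,000

Fund the minimums — Lower Overpass $630,400. Remaining pool $735,300.
Remaining pool split over remaining residents 3,467: North Greenway 381,329.51 → $381,300; Hillcrest Plaza 353,970.49 → $354,000.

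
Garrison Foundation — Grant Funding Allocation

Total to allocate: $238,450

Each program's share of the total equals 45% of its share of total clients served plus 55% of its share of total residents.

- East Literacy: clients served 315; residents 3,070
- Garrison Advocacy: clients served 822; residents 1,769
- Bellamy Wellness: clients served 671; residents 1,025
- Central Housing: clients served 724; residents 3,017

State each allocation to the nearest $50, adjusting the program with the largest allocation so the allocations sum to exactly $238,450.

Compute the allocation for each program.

East Literacy: $58,700 · Garrison Advocacy: $60,950 · Bellamy Wellness: $43,550 · Central Housing: $75,250

Totals — clients served 2,532, residents 8,881.
Blended shares (45% clients served + 55% residents): East Literacy 0.2461; Garrison Advocacy 0.2556; Bellamy Wellness 0.1827; Central Housing 0.3155.
Unrounded shares: East Literacy 58,684.55; Garrison Advocacy 60,958.35; Bellamy Wellness 43,572.39; Central Housing 75,234.71.
After rounding ($50): East Literacy $58,700; Garrison Advocacy $60,950; Bellamy Wellness $43,550; Central Housing $75,250. Sum = $238,450.
Sum already equals the total — no adjustment.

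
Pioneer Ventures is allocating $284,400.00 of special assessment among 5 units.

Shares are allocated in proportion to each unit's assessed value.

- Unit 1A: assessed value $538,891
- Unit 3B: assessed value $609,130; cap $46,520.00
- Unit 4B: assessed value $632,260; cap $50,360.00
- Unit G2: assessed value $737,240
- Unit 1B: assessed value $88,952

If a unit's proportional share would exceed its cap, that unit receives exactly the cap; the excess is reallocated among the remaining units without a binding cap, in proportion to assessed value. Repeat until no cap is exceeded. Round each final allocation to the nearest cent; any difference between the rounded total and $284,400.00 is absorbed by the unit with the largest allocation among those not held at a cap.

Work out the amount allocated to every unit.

Combined assessed value = 2,606,473.
Unconstrained shares: Unit 1A 58,799.9954; Unit 3B 66,463.9810; Unit 4B 68,987.7639; Unit G2 80,442.4431; Unit 1B 9,705.8166.
Capped: Unit 3B ($46,520.00), Unit 4B ($50,360.00); residual $187,520.00 reallocated over remaining assessed value 1,365,083.
Redistributed shares: Unit 1A 74,026.8836 → $74,026.88; Unit G2 101,273.8748 → $101,273.87; Unit 1B 12,219.2416 → $12,219.24.
Rounding difference +$0.01 applied to Unit G2 → $101,273.88.

Unit 1A: $74,026.88 · Unit 3B: $46,520.00 · Unit 4B: $50,360.00 · Unit G2: $101,273.88 · Unit 1B: $12,219.24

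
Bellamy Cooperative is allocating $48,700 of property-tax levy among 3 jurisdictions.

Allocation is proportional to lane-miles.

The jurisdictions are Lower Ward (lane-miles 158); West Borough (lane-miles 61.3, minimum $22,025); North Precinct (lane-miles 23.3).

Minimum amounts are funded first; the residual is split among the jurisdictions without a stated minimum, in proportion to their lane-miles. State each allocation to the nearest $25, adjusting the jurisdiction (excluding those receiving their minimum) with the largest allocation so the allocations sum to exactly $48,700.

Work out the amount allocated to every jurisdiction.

Lower Ward: $23,250 · West Borough: $22,025 · North Precinct: $3,425

Guaranteed amounts: West Borough $22,025. Remaining pool $26,675.
Remaining pool split over remaining lane-miles 181.3: Lower Ward 23,246.83 → $23,250; North Precinct 3,428.17 → $3,425.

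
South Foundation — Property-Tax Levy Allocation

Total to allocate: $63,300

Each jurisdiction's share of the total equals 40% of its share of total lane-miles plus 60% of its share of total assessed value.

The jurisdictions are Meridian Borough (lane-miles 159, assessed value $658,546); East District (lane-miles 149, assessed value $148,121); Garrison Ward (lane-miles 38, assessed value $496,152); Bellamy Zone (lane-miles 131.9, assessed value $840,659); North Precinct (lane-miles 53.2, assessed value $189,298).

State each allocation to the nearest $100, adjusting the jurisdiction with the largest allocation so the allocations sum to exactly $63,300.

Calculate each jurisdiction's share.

Lane-miles total 531.1; assessed value total 2,332,776.
Composite weights (40% lane-miles + 60% assessed value): Meridian Borough 0.2891; East District 0.1503; Garrison Ward 0.1562; Bellamy Zone 0.3156; North Precinct 0.0888.
Proportional shares: Meridian Borough 18,302.08; East District 9,515.08; Garrison Ward 9,889.50; Bellamy Zone 19,975.08; North Precinct 5,618.26.
Rounded to nearest $100: Meridian Borough $18,300; East District $9,500; Garrison Ward $9,900; Bellamy Zone $20,000; North Precinct $5,600. Sum = $63,300.
Sum already equals the total — no adjustment.

Meridian Borough: $18,300 | East District: $9,500 | Garrison Ward: $9,900 | Bellamy Zone: $20,000 | North Precinct: $5,600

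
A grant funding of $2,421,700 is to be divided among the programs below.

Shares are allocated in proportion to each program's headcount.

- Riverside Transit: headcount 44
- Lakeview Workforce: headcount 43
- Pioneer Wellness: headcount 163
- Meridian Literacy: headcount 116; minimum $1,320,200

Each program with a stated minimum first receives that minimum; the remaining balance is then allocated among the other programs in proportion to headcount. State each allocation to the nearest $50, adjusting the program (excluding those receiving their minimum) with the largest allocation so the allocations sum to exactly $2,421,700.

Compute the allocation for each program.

Riverside Transit: $193,850 | Lakeview Workforce: $189,450 | Pioneer Wellness: $718,200 | Meridian Literacy: $1,320,200

Minimums first: Meridian Literacy $1,320,200. Balance $1,101,500.
Balance split over remaining headcount 250: Riverside Transit 193,864.00 → $193,850; Lakeview Workforce 189,458.00 → $189,450; Pioneer Wellness 718,178.00 → $718,200.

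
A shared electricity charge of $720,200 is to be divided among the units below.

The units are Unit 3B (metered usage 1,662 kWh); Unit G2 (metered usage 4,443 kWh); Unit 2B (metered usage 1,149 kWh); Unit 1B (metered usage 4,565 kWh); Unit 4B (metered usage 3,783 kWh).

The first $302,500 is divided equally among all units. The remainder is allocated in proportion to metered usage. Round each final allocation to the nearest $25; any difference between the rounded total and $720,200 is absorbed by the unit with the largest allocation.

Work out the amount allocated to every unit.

Unit 3B: $105,000; Unit G2: $179,450; Unit 2B: $91,250; Unit 1B: $182,725; Unit 4B: $161,775

First tranche $302,500 split equally: $60,500 each.
Remainder $417,700 by metered usage (total 15,602): Unit 3B 44,495.41 → $44,500; Unit G2 118,948.92 → $118,950; Unit 2B 30,761.27 → $30,750; Unit 1B 122,215.13 → $122,225; Unit 4B 101,279.27 → $101,275.
Totals: Unit 3B $60,500 + $44,500 = $105,000; Unit G2 $60,500 + $118,950 = $179,450; Unit 2B $60,500 + $30,750 = $91,250; Unit 1B $60,500 + $122,225 = $182,725; Unit 4B $60,500 + $101,275 = $161,775.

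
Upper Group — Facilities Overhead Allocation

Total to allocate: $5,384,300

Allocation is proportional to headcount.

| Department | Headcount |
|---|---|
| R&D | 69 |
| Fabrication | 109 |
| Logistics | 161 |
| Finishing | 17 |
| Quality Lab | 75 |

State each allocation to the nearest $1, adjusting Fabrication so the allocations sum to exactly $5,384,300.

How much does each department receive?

R&D: $861,988 · Fabrication: $1,361,690 · Logistics: $2,011,305 · Finishing: $212,374 · Quality Lab: $936,943

Total headcount = 431.
Unrounded shares: R&D 69/431 × $5,384,300 = 861,987.70; Fabrication 109/431 × $5,384,300 = 1,361,690.72; Logistics 161/431 × $5,384,300 = 2,011,304.64; Finishing 17/431 × $5,384,300 = 212,373.78; Quality Lab 75/431 × $5,384,300 = 936,943.16.
At nearest $1: R&D $861,988; Fabrication $1,361,691; Logistics $2,011,305; Finishing $212,374; Quality Lab $936,943. Sum = $5,384,301.
Difference $5,384,300 − $5,384,301 = −$1 applied to Fabrication: Fabrication becomes $1,361,690.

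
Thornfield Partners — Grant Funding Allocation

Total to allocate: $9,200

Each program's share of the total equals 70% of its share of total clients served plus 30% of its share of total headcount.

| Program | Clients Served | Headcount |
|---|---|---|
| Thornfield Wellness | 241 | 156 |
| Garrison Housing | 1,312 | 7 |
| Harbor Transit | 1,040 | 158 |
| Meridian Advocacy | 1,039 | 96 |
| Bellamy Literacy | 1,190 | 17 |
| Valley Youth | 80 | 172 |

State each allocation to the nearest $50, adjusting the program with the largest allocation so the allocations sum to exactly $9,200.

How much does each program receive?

Totals — clients served 4,902, headcount 606.
Composite weights (70% clients served + 30% headcount): Thornfield Wellness 0.1116; Garrison Housing 0.1908; Harbor Transit 0.2267; Meridian Advocacy 0.1959; Bellamy Literacy 0.1783; Valley Youth 0.0966.
Pro-rata amounts: Thornfield Wellness 1,027.11; Garrison Housing 1,755.52; Harbor Transit 2,085.90; Meridian Advocacy 1,802.21; Bellamy Literacy 1,640.79; Valley Youth 888.47.
After rounding ($50): Thornfield Wellness $1,050; Garrison Housing $1,750; Harbor Transit $2,100; Meridian Advocacy $1,800; Bellamy Literacy $1,650; Valley Youth $900. Sum = $9,250.
Difference $9,200 − $9,250 = −$50 applied to largest allocation (Harbor Transit): Harbor Transit becomes $2,050.

Thornfield Wellness: $1,050 | Garrison Housing: $1,750 | Harbor Transit: $2,050 | Meridian Advocacy: $1,800 | Bellamy Literacy: $1,650 | Valley Youth: $900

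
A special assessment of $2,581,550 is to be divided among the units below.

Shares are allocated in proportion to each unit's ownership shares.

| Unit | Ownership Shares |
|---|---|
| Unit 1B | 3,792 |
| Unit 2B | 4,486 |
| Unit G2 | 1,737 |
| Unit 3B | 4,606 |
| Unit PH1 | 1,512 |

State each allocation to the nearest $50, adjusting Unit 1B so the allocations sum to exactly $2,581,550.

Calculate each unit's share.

Ownership shares total: 16,133.
Proportional shares: Unit 1B 3,792/16,133 × $2,581,550 = 606,783.46; Unit 2B 4,486/16,133 × $2,581,550 = 717,835.08; Unit G2 1,737/16,133 × $2,581,550 = 277,949.07; Unit 3B 4,606/16,133 × $2,581,550 = 737,037.09; Unit PH1 1,512/16,133 × $2,581,550 = 241,945.30.
Rounded to nearest $50: Unit 1B $606,800; Unit 2B $717,850; Unit G2 $277,950; Unit 3B $737,050; Unit PH1 $241,950. Sum = $2,581,600.
Difference $2,581,550 − $2,581,600 = −$50 applied to Unit 1B: Unit 1B becomes $606,750.

Unit 1B: $606,750 · Unit 2B: $717,850 · Unit G2: $277,950 · Unit 3B: $737,050 · Unit PH1: $241,950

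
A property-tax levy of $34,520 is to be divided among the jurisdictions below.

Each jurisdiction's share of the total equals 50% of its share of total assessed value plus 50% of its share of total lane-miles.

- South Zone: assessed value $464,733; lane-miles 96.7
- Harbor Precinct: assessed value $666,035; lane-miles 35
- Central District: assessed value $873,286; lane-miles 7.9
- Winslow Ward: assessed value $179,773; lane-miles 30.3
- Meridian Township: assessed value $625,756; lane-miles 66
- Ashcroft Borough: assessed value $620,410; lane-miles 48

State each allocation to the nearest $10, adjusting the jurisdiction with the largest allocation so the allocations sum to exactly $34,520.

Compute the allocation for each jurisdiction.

Totals — assessed value 3,429,993, lane-miles 283.9.
Composite weights (50% assessed value + 50% lane-miles): South Zone 0.2381; Harbor Precinct 0.1587; Central District 0.1412; Winslow Ward 0.0796; Meridian Township 0.2075; Ashcroft Borough 0.1750.
Pro-rata amounts: South Zone 8,217.55; Harbor Precinct 5,479.40; Central District 4,874.73; Winslow Ward 2,746.75; Meridian Township 7,161.39; Ashcroft Borough 6,040.16.
After rounding ($10): South Zone $8,220; Harbor Precinct $5,480; Central District $4,870; Winslow Ward $2,750; Meridian Township $7,160; Ashcroft Borough $6,040. Sum = $34,520.
Rounded total matches; no reconciliation needed.

South Zone: $8,220 · Harbor Precinct: $5,480 · Central District: $4,870 · Winslow Ward: $2,750 · Meridian Township: $7,160 · Ashcroft Borough: $6,040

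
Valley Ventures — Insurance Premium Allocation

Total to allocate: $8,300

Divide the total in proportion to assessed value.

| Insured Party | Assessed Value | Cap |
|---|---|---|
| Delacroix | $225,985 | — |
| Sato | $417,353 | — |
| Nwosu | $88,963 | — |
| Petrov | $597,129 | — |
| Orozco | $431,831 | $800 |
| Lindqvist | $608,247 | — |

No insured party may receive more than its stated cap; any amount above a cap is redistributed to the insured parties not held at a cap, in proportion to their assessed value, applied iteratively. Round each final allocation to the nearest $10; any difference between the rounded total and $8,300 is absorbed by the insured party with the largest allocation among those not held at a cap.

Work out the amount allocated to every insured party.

Assessed value total: 2,369,508.
Proportional shares (ignoring caps): Delacroix 791.59; Sato 1,461.92; Nwosu 311.62; Petrov 2,091.65; Orozco 1,512.63; Lindqvist 2,130.59.
Cap binds for Orozco ($800); remaining pool $7,500 reallocated over remaining assessed value 1,937,677.
Remaining shares: Delacroix 874.70 → $870; Sato 1,615.41 → $1,620; Nwosu 344.34 → $340; Petrov 2,311.26 → $2,310; Lindqvist 2,354.29 → $2,350.
Rounding difference +$10 applied to Lindqvist → $2,360.

Delacroix: $870; Sato: $1,620; Nwosu: $340; Petrov: $2,310; Orozco: $800; Lindqvist: $2,360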